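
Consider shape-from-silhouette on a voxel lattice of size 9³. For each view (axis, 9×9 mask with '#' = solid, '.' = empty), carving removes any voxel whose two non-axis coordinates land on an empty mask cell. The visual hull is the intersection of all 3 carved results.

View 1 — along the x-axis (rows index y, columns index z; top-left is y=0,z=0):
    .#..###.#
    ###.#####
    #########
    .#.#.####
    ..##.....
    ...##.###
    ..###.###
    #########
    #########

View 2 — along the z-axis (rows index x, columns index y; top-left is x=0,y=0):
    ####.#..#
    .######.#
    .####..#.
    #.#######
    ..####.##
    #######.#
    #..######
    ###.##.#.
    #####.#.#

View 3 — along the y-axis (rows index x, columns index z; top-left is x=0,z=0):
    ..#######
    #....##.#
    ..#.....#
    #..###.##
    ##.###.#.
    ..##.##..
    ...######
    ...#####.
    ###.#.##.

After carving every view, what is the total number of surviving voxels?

remaining voxels: 227

before carving: 729 voxels (9×9×9)
  1. axis=0 (YZ plane), |mask|=59  ⇒  voxels=531
  2. axis=2 (XY plane), |mask|=60  ⇒  voxels=387
  3. axis=1 (XZ plane), |mask|=46  ⇒  voxels=227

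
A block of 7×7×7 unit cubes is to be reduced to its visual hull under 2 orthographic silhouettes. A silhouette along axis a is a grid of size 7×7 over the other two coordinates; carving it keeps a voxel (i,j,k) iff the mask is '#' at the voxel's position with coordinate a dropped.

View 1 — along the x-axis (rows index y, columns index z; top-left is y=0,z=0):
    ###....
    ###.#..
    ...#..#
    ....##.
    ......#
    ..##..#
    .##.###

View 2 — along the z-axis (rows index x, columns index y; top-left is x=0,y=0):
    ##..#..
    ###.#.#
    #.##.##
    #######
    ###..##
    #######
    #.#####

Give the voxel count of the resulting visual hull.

initial block: 7^3 = 343
step 1: project along x, AND mask (20/49) → |grid| = 140
step 2: project along z, AND mask (38/49) → |grid| = 111

voxel count = 111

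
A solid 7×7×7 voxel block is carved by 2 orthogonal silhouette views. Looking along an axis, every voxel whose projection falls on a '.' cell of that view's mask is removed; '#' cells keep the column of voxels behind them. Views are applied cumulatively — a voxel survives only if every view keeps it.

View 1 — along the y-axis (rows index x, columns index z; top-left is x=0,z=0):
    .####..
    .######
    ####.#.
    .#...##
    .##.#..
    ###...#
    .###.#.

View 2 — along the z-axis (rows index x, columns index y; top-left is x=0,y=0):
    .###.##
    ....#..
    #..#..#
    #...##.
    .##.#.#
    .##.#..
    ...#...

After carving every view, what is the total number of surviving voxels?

78 voxels

initial block: 7^3 = 343
after view 1 [y-axis, 29 of 49 cells solid] → remaining = 203
after view 2 [z-axis, 20 of 49 cells solid] → remaining = 78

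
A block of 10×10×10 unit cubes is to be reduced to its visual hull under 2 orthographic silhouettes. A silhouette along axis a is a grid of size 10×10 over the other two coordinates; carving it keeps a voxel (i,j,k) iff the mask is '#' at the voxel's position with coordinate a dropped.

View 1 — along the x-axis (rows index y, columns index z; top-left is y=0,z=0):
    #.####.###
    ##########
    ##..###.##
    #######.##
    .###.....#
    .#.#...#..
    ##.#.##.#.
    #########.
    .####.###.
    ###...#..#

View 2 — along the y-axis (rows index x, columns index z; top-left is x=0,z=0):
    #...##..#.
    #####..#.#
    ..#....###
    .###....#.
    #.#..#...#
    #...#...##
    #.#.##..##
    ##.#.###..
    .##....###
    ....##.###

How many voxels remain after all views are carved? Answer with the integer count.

|visual hull| = 327

before carving: 1000 voxels (10×10×10)
carve view 1 (along x, YZ-mask fill 68/100): 680 voxels remain
carve view 2 (along y, XZ-mask fill 49/100): 327 voxels remain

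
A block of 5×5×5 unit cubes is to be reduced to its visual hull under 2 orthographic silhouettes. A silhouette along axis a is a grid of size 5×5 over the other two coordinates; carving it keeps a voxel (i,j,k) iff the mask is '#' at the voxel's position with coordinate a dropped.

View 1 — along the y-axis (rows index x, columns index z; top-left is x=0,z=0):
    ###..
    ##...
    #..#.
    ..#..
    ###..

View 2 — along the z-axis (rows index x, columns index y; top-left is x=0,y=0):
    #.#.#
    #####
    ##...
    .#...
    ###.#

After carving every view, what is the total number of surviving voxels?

start: 5×5×5 = 125 voxels
carve view 1 (along y, XZ-mask fill 11/25): 55 voxels remain
carve view 2 (along z, XY-mask fill 15/25): 36 voxels remain

36 voxels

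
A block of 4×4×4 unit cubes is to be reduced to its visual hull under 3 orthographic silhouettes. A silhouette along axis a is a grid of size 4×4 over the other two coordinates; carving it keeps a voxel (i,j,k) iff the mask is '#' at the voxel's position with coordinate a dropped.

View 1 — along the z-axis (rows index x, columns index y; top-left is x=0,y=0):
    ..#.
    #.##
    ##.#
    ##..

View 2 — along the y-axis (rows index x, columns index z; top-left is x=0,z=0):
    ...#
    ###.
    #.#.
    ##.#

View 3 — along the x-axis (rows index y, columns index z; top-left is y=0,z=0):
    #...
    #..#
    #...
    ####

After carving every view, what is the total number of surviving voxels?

start: 4×4×4 = 64 voxels
after view 1 [z-axis, 9 of 16 cells solid] → remaining = 36
after view 2 [y-axis, 9 of 16 cells solid] → remaining = 22
after view 3 [x-axis, 8 of 16 cells solid] → remaining = 12

voxel count = 12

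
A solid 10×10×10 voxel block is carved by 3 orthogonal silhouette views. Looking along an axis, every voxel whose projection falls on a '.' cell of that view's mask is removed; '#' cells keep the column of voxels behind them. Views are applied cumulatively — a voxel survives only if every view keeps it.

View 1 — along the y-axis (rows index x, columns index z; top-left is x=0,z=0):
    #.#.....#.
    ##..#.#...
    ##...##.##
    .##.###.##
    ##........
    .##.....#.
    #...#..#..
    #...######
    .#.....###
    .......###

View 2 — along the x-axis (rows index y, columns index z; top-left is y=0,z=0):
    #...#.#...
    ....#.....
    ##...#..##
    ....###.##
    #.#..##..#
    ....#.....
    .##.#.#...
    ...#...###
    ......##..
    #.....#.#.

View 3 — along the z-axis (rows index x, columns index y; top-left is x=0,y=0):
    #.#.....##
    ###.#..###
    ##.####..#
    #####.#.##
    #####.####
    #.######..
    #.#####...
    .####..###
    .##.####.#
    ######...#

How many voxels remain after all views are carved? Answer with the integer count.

initial block: 10^3 = 1000
[1] y-view keeps 42 columns → grid now 420
[2] x-view keeps 33 columns → grid now 151
[3] z-view keeps 69 columns → grid now 111

111 voxels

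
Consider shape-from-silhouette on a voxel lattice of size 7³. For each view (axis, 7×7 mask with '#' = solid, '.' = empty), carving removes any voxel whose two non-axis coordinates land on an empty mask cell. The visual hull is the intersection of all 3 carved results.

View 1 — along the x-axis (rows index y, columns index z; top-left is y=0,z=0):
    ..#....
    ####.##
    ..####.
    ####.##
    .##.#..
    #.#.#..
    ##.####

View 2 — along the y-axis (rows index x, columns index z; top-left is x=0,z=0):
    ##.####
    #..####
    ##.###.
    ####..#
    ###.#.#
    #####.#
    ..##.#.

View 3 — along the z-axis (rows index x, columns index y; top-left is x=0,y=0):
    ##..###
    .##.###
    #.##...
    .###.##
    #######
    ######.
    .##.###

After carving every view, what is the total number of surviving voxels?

full grid |V| = 343
V1 x: intersect with YZ mask (29 set) -- 203 left
V2 y: intersect with XZ mask (35 set) -- 143 left
V3 z: intersect with XY mask (36 set) -- 106 left

voxel count = 106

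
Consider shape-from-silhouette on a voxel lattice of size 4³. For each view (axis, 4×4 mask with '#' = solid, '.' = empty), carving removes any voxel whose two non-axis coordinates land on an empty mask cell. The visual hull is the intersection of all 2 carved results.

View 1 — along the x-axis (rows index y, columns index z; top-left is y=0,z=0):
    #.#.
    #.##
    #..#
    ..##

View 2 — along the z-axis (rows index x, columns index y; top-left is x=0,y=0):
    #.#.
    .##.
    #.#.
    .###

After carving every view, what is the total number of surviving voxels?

full grid |V| = 64
  1. axis=0 (YZ plane), |mask|=9  ⇒  voxels=36
  2. axis=2 (XY plane), |mask|=9  ⇒  voxels=20

remaining voxels: 20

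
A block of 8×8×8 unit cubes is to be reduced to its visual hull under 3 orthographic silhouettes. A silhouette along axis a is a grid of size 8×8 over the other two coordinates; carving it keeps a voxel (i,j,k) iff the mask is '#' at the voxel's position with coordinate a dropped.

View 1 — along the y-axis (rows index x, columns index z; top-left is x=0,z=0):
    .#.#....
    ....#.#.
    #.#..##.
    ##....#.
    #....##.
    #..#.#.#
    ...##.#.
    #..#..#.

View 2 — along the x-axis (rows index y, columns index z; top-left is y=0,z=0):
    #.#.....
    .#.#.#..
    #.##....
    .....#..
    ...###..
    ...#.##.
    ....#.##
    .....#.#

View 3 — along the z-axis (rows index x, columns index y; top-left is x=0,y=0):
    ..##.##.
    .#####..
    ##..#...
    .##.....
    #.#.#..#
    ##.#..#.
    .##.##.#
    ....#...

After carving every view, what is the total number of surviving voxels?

initial block: 8^3 = 512
after view 1 [y-axis, 24 of 64 cells solid] → remaining = 192
after view 2 [x-axis, 20 of 64 cells solid] → remaining = 63
after view 3 [z-axis, 28 of 64 cells solid] → remaining = 26

26 voxels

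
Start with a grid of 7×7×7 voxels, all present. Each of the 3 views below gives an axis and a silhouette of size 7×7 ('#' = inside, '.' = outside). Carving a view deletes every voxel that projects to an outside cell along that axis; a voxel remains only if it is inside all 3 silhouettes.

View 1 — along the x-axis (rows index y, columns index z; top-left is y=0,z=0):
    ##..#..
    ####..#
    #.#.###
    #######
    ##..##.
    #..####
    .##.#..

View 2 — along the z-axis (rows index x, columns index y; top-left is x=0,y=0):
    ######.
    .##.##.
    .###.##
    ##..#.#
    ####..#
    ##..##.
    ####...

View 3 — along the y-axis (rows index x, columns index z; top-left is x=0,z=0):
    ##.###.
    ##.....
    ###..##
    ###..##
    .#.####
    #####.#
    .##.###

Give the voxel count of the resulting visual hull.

start: 7×7×7 = 343 voxels
carve view 1 (along x, YZ-mask fill 32/49): 224 voxels remain
carve view 2 (along z, XY-mask fill 32/49): 148 voxels remain
carve view 3 (along y, XZ-mask fill 33/49): 101 voxels remain

voxel count = 101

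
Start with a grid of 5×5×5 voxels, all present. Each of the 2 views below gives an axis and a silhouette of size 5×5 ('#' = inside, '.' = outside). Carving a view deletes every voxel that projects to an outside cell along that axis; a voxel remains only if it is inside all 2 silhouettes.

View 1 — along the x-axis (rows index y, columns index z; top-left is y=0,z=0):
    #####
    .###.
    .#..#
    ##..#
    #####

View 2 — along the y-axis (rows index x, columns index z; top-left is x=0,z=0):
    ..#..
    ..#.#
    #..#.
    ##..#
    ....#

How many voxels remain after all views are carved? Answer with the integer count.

start: 5×5×5 = 125 voxels
V1 x: intersect with YZ mask (18 set) -- 90 left
V2 y: intersect with XZ mask (9 set) -- 32 left

|visual hull| = 32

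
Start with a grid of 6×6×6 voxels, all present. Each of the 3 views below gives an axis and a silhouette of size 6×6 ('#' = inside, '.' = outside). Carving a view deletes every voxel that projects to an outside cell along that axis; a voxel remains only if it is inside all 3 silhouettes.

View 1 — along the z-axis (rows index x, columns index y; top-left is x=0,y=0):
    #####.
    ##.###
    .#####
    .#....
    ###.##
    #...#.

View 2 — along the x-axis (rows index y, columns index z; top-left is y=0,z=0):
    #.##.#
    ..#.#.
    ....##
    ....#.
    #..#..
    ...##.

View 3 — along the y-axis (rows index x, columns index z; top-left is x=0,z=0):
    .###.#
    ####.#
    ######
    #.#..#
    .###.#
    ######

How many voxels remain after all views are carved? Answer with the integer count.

full grid |V| = 216
V1 z: intersect with XY mask (23 set) -- 138 left
V2 x: intersect with YZ mask (13 set) -- 51 left
V3 y: intersect with XZ mask (28 set) -- 37 left

37 voxels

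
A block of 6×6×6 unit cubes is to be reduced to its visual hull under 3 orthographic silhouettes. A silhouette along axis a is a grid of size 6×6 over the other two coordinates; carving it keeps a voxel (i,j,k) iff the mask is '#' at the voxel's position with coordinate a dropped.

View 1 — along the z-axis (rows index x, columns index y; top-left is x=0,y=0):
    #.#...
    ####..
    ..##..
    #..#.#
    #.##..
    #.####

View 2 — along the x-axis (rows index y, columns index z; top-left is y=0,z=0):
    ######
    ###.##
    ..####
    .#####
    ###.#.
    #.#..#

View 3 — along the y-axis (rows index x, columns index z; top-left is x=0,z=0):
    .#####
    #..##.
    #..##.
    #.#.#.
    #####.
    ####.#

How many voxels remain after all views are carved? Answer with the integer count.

full grid |V| = 216
[1] z-view keeps 19 columns → grid now 114
[2] x-view keeps 27 columns → grid now 90
[3] y-view keeps 24 columns → grid now 59

|visual hull| = 59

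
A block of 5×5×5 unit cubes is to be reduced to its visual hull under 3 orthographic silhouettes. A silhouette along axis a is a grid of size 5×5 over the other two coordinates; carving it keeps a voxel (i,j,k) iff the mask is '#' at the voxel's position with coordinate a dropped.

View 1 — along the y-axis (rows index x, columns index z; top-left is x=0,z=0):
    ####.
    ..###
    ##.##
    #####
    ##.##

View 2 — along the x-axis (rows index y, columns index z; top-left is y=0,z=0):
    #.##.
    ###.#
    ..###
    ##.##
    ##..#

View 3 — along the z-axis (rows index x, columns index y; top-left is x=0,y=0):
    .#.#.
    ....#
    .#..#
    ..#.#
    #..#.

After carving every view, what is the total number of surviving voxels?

before carving: 125 voxels (5×5×5)
  1. axis=1 (XZ plane), |mask|=20  ⇒  voxels=100
  2. axis=0 (YZ plane), |mask|=17  ⇒  voxels=68
  3. axis=2 (XY plane), |mask|=9  ⇒  voxels=25

remaining voxels: 25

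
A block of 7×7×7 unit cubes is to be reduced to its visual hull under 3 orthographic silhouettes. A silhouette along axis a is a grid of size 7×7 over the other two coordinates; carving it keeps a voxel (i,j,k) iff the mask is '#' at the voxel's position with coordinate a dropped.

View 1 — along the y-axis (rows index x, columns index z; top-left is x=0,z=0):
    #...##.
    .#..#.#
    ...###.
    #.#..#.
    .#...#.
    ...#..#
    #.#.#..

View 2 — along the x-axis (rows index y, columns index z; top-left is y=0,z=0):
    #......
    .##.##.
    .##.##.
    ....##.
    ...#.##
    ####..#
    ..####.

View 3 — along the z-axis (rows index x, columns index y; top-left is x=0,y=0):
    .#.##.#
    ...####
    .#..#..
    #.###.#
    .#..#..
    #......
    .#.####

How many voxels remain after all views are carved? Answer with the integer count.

before carving: 343 voxels (7×7×7)
[1] y-view keeps 19 columns → grid now 133
[2] x-view keeps 23 columns → grid now 66
[3] z-view keeps 23 columns → grid now 33

|visual hull| = 33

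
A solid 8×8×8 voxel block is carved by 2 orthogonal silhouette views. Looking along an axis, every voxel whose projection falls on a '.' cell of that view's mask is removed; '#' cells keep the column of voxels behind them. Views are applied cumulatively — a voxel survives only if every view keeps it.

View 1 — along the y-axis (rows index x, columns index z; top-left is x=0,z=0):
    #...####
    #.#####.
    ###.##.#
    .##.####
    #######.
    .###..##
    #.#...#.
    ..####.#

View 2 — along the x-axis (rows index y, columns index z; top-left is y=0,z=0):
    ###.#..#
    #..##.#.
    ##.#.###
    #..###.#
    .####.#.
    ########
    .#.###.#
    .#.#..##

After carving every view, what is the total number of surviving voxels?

before carving: 512 voxels (8×8×8)
  1. axis=1 (XZ plane), |mask|=43  ⇒  voxels=344
  2. axis=0 (YZ plane), |mask|=42  ⇒  voxels=218

218 voxels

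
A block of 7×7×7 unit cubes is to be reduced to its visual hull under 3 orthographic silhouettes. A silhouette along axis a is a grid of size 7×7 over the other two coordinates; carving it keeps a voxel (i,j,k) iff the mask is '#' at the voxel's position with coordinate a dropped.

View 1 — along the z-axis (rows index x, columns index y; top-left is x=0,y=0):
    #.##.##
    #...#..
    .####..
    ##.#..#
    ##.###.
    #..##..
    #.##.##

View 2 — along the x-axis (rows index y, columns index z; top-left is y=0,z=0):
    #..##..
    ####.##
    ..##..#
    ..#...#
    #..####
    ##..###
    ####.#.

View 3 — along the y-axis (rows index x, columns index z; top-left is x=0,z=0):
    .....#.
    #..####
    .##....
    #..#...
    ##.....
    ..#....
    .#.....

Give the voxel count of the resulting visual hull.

before carving: 343 voxels (7×7×7)
carve view 1 (along z, XY-mask fill 28/49): 196 voxels remain
carve view 2 (along x, YZ-mask fill 29/49): 107 voxels remain
carve view 3 (along y, XZ-mask fill 14/49): 29 voxels remain

remaining voxels: 29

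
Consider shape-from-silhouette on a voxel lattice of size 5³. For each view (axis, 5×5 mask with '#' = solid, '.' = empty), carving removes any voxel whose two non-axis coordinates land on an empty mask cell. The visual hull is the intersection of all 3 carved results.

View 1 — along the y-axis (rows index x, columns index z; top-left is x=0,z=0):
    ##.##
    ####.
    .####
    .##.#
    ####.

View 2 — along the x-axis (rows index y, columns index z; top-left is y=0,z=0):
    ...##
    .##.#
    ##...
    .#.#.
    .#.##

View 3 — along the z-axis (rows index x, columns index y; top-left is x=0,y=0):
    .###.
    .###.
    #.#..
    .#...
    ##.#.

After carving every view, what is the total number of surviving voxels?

voxel count = 23

full grid |V| = 125
step 1: project along y, AND mask (19/25) → |grid| = 95
step 2: project along x, AND mask (12/25) → |grid| = 48
step 3: project along z, AND mask (12/25) → |grid| = 23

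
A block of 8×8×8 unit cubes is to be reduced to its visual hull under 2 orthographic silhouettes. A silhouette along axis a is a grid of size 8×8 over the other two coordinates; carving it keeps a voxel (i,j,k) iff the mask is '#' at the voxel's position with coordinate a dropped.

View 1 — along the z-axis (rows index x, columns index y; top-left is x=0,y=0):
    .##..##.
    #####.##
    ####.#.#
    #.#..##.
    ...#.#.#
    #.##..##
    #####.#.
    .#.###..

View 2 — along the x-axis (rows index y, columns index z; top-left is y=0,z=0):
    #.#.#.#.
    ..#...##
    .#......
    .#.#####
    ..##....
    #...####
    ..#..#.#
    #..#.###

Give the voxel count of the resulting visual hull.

start: 8×8×8 = 512 voxels
after view 1 [z-axis, 39 of 64 cells solid] → remaining = 312
after view 2 [x-axis, 29 of 64 cells solid] → remaining = 143

|visual hull| = 143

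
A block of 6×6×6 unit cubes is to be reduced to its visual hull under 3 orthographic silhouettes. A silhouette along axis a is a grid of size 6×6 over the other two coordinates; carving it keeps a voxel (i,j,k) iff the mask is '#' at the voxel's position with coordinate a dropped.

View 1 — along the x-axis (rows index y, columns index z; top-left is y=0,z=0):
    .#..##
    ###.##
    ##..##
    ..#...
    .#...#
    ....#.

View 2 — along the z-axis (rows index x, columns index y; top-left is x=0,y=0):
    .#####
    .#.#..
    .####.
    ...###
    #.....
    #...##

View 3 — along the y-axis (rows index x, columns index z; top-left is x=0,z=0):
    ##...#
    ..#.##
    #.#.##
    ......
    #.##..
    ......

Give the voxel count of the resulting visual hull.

full grid |V| = 216
[1] x-view keeps 16 columns → grid now 96
[2] z-view keeps 18 columns → grid now 44
[3] y-view keeps 13 columns → grid now 21

voxel count = 21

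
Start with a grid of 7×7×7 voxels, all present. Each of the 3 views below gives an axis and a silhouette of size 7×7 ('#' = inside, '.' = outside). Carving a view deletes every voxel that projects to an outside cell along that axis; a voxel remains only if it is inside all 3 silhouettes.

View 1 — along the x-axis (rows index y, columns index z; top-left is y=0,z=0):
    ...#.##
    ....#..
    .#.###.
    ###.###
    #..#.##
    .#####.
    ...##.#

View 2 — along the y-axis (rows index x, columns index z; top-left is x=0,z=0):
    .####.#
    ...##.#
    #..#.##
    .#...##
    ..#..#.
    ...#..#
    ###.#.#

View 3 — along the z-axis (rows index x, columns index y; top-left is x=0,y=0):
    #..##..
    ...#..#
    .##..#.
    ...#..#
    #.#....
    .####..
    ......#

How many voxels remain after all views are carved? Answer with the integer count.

voxel count = 29

start: 7×7×7 = 343 voxels
V1 x: intersect with YZ mask (26 set) -- 182 left
V2 y: intersect with XZ mask (24 set) -- 93 left
V3 z: intersect with XY mask (17 set) -- 29 left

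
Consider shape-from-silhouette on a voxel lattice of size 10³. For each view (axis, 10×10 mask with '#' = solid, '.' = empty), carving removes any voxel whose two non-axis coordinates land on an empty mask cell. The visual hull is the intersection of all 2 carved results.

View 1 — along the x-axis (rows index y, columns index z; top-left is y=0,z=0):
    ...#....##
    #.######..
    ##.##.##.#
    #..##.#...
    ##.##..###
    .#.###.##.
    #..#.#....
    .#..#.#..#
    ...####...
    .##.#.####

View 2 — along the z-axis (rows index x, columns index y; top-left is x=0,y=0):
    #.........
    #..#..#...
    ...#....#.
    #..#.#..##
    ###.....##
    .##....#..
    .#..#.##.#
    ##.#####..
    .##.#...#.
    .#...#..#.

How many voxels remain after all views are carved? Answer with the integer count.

start: 10×10×10 = 1000 voxels
V1 x: intersect with YZ mask (52 set) -- 520 left
V2 z: intersect with XY mask (38 set) -- 195 left

195 voxels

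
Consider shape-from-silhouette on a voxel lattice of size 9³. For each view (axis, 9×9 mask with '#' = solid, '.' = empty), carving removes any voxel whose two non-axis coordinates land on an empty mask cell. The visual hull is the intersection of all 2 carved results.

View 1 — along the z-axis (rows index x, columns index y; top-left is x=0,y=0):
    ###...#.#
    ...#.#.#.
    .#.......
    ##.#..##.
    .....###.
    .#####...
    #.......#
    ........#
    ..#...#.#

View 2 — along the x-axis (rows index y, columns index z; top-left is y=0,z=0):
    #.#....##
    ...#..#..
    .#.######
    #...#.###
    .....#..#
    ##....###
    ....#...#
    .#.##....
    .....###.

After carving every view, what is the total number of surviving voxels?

102 voxels

full grid |V| = 729
step 1: project along z, AND mask (28/81) → |grid| = 252
step 2: project along x, AND mask (33/81) → |grid| = 102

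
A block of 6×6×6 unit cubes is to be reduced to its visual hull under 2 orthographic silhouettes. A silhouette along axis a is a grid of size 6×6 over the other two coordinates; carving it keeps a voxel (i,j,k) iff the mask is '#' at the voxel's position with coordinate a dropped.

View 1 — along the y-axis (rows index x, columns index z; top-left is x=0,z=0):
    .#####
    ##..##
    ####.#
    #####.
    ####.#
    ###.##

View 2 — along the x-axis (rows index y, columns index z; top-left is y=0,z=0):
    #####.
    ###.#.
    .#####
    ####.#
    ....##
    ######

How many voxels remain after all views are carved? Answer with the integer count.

start: 6×6×6 = 216 voxels
[1] y-view keeps 29 columns → grid now 174
[2] x-view keeps 27 columns → grid now 131

|visual hull| = 131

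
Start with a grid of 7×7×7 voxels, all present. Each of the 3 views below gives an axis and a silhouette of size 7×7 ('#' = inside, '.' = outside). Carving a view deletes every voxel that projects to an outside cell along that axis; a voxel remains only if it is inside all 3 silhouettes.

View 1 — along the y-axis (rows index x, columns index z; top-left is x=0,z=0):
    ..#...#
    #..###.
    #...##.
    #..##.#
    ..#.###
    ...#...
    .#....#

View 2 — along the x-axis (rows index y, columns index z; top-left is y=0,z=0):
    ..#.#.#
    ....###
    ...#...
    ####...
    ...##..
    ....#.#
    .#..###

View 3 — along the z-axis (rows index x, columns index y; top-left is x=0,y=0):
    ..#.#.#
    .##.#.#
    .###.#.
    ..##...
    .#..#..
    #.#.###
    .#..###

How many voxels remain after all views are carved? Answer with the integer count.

initial block: 7^3 = 343
after view 1 [y-axis, 20 of 49 cells solid] → remaining = 140
after view 2 [x-axis, 19 of 49 cells solid] → remaining = 60
after view 3 [z-axis, 24 of 49 cells solid] → remaining = 25

25 voxels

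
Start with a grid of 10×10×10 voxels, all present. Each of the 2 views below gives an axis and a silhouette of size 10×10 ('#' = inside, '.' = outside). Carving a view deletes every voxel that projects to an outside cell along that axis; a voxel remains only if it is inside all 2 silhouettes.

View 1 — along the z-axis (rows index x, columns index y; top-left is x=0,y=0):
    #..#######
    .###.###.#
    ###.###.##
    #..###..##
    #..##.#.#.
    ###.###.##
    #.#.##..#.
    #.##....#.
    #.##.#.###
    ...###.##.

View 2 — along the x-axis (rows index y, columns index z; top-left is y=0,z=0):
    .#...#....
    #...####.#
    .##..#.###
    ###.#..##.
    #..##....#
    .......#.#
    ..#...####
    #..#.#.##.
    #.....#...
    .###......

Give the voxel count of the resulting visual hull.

start: 10×10×10 = 1000 voxels
after view 1 [z-axis, 63 of 100 cells solid] → remaining = 630
after view 2 [x-axis, 41 of 100 cells solid] → remaining = 237

remaining voxels: 237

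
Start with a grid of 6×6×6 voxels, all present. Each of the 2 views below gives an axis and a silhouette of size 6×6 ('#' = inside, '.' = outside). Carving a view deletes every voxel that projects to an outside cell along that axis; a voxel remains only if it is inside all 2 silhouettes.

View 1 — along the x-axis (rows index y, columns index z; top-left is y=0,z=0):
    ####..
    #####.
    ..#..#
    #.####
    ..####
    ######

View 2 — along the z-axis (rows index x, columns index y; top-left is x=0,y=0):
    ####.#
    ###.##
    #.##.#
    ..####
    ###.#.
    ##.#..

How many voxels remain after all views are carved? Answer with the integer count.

voxel count = 106

start: 6×6×6 = 216 voxels
carve view 1 (along x, YZ-mask fill 26/36): 156 voxels remain
carve view 2 (along z, XY-mask fill 25/36): 106 voxels remain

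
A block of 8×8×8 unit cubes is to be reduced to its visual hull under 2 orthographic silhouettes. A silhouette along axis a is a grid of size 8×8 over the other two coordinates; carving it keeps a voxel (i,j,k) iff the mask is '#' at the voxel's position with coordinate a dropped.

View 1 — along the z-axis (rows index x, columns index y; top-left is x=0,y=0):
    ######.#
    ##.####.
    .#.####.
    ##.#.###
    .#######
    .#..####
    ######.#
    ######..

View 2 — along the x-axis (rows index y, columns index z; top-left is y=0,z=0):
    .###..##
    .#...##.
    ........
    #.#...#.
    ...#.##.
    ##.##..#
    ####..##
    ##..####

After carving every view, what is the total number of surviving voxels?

voxel count = 191

initial block: 8^3 = 512
carve view 1 (along z, XY-mask fill 49/64): 392 voxels remain
carve view 2 (along x, YZ-mask fill 31/64): 191 voxels remain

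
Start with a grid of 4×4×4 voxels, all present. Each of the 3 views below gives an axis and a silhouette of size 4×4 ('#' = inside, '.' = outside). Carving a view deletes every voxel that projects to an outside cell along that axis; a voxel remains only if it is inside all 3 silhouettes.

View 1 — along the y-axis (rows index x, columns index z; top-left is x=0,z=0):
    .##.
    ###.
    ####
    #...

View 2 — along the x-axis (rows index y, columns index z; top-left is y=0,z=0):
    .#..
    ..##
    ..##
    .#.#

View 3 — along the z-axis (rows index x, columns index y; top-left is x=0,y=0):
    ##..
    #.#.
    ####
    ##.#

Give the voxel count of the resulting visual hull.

|visual hull| = 11

initial block: 4^3 = 64
[1] y-view keeps 10 columns → grid now 40
[2] x-view keeps 7 columns → grid now 15
[3] z-view keeps 11 columns → grid now 11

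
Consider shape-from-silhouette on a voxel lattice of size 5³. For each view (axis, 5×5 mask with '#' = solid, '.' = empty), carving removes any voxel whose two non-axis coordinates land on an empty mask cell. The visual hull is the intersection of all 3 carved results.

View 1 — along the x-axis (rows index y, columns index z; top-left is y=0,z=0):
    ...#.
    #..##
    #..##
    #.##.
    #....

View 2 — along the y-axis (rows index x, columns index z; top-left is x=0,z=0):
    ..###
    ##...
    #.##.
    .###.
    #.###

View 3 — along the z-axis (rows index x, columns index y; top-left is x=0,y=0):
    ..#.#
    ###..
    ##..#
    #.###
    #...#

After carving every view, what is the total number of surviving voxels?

full grid |V| = 125
[1] x-view keeps 11 columns → grid now 55
[2] y-view keeps 15 columns → grid now 36
[3] z-view keeps 14 columns → grid now 14

14 voxels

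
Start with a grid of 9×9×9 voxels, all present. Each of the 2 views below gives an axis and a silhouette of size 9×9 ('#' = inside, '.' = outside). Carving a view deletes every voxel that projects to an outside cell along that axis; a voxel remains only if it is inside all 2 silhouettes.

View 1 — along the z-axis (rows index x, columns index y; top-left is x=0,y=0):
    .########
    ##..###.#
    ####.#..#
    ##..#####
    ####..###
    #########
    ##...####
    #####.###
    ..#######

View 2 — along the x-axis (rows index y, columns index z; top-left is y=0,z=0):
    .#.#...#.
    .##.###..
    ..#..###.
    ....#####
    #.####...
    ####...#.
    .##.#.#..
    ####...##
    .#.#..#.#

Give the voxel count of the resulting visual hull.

voxel count = 290

full grid |V| = 729
after view 1 [z-axis, 64 of 81 cells solid] → remaining = 576
after view 2 [x-axis, 41 of 81 cells solid] → remaining = 290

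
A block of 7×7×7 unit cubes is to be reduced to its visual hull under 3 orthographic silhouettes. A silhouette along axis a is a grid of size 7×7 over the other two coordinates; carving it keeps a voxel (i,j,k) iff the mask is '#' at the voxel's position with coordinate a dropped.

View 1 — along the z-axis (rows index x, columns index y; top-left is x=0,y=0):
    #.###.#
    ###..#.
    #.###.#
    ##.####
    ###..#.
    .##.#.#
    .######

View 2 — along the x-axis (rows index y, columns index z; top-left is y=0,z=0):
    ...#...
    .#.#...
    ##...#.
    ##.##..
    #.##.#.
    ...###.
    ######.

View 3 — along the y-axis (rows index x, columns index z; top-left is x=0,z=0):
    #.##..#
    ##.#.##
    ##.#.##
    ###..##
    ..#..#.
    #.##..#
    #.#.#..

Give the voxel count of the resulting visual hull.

voxel count = 62

full grid |V| = 343
  1. axis=2 (XY plane), |mask|=34  ⇒  voxels=238
  2. axis=0 (YZ plane), |mask|=23  ⇒  voxels=111
  3. axis=1 (XZ plane), |mask|=28  ⇒  voxels=62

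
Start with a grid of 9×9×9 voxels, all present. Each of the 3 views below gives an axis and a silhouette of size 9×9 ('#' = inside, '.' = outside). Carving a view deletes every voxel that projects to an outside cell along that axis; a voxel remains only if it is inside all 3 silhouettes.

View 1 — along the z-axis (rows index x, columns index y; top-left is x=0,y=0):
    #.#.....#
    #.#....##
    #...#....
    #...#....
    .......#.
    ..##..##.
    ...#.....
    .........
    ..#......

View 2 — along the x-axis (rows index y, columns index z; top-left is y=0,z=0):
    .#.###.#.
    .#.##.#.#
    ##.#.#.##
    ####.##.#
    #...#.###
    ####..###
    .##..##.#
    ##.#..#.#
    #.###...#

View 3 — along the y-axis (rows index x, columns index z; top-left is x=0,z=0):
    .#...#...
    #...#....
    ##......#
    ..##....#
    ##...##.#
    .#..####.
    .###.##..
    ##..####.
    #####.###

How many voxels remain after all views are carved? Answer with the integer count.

remaining voxels: 39

before carving: 729 voxels (9×9×9)
carve view 1 (along z, XY-mask fill 18/81): 162 voxels remain
carve view 2 (along x, YZ-mask fill 50/81): 98 voxels remain
carve view 3 (along y, XZ-mask fill 39/81): 39 voxels remain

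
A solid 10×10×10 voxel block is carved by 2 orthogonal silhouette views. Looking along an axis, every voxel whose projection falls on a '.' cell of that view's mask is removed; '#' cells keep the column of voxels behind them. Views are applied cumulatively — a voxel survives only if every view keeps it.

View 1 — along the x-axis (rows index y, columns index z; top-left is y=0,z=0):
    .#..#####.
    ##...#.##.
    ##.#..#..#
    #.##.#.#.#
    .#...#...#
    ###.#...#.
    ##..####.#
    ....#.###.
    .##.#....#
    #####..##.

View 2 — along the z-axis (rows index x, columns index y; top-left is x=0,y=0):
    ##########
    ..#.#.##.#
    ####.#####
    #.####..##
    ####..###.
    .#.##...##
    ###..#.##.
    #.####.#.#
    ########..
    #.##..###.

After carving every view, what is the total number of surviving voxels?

363 voxels

initial block: 10^3 = 1000
carve view 1 (along x, YZ-mask fill 52/100): 520 voxels remain
carve view 2 (along z, XY-mask fill 70/100): 363 voxels remain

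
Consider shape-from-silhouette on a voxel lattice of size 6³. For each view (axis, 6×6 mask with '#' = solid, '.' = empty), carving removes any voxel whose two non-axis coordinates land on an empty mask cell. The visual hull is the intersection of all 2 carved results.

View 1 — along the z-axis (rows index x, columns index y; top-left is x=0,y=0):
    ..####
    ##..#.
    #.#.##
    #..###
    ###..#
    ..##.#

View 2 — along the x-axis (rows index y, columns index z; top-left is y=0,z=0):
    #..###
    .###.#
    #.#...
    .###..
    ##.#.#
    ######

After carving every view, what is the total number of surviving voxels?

initial block: 6^3 = 216
V1 z: intersect with XY mask (22 set) -- 132 left
V2 x: intersect with YZ mask (23 set) -- 87 left

87 voxels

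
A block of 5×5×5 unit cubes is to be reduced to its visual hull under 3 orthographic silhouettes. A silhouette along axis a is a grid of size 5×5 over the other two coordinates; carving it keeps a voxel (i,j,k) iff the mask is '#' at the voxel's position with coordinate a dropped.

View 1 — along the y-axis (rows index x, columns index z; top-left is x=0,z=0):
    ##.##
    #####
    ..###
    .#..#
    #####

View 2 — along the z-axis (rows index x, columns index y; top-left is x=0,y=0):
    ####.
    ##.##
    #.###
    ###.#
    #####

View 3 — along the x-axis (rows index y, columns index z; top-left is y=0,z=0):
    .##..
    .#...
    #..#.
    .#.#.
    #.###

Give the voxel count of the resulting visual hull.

before carving: 125 voxels (5×5×5)
carve view 1 (along y, XZ-mask fill 19/25): 95 voxels remain
carve view 2 (along z, XY-mask fill 21/25): 81 voxels remain
carve view 3 (along x, YZ-mask fill 11/25): 35 voxels remain

35 voxels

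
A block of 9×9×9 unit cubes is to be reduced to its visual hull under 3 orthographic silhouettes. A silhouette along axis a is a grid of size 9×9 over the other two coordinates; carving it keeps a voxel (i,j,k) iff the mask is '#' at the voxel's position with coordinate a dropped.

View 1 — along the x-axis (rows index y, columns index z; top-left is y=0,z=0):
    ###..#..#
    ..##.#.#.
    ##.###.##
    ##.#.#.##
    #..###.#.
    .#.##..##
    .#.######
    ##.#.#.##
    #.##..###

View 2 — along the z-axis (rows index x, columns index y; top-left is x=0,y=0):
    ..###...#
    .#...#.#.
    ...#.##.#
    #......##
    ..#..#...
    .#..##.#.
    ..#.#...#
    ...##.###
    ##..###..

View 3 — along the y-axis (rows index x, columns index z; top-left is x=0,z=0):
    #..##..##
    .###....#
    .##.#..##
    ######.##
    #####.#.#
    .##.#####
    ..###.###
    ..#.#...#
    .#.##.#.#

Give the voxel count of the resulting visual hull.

remaining voxels: 111

start: 9×9×9 = 729 voxels
step 1: project along x, AND mask (51/81) → |grid| = 459
step 2: project along z, AND mask (33/81) → |grid| = 186
step 3: project along y, AND mask (50/81) → |grid| = 111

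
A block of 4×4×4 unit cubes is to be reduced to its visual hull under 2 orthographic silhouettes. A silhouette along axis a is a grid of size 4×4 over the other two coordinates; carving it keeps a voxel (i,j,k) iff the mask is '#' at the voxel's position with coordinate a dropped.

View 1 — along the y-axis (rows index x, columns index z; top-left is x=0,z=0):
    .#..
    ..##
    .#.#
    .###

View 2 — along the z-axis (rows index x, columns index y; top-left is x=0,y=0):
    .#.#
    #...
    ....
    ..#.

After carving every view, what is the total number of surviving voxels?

7 voxels

before carving: 64 voxels (4×4×4)
V1 y: intersect with XZ mask (8 set) -- 32 left
V2 z: intersect with XY mask (4 set) -- 7 left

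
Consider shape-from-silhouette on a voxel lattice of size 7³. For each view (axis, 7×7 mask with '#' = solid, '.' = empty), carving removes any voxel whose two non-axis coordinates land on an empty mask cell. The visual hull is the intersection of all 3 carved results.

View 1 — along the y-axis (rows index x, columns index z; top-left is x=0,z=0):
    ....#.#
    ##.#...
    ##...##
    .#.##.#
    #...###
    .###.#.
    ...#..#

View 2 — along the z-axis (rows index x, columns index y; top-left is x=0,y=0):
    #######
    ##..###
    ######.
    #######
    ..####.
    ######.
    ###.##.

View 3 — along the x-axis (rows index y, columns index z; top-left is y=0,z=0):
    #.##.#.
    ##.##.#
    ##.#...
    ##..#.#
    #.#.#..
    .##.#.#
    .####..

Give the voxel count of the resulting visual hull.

voxel count = 71

start: 7×7×7 = 343 voxels
after view 1 [y-axis, 23 of 49 cells solid] → remaining = 161
after view 2 [z-axis, 40 of 49 cells solid] → remaining = 131
after view 3 [x-axis, 27 of 49 cells solid] → remaining = 71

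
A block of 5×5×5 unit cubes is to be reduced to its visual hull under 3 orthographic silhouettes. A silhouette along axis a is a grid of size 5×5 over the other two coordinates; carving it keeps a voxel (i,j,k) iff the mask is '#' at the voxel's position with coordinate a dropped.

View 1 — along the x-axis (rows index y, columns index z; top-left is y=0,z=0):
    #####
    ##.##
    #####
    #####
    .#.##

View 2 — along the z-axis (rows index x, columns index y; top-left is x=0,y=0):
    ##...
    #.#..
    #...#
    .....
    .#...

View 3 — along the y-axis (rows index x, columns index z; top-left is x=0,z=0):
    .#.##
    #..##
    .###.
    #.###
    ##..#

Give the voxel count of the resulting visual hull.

20 voxels

start: 5×5×5 = 125 voxels
after view 1 [x-axis, 22 of 25 cells solid] → remaining = 110
after view 2 [z-axis, 7 of 25 cells solid] → remaining = 31
after view 3 [y-axis, 16 of 25 cells solid] → remaining = 20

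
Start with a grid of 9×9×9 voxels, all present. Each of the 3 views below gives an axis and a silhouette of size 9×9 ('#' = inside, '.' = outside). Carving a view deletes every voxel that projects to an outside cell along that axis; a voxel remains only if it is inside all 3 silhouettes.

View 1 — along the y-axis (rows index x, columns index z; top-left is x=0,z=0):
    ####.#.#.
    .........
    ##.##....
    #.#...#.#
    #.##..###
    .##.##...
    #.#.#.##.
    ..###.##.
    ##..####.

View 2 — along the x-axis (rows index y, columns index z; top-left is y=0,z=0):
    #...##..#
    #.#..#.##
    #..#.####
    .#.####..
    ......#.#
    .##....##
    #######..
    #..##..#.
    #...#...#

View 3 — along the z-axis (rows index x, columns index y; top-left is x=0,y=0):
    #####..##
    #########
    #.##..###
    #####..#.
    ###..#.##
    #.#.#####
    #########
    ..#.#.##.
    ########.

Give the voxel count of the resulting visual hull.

start: 9×9×9 = 729 voxels
carve view 1 (along y, XZ-mask fill 40/81): 360 voxels remain
carve view 2 (along x, YZ-mask fill 40/81): 174 voxels remain
carve view 3 (along z, XY-mask fill 62/81): 133 voxels remain

remaining voxels: 133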